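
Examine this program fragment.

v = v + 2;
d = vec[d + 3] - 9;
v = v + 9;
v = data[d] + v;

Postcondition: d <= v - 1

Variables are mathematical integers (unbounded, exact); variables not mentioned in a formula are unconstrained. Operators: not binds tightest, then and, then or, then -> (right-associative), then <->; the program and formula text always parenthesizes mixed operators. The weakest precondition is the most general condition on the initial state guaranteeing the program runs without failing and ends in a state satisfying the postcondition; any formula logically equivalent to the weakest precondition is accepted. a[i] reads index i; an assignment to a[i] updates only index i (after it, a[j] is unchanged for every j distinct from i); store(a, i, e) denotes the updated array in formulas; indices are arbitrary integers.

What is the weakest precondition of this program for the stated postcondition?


Working backward. After the program, d <= v - 1 must hold.
Before v := data[d] + v: d <= data[d] + v - 1
Before v := v + 9: d <= data[d] + v + 8
Before d := vec[d + 3] - 9: vec[d + 3] <= data[vec[d + 3] - 9] + v + 17
Before v := v + 2: vec[d + 3] <= data[vec[d + 3] - 9] + v + 19
Answer: WP = vec[d + 3] <= data[vec[d + 3] - 9] + v + 19


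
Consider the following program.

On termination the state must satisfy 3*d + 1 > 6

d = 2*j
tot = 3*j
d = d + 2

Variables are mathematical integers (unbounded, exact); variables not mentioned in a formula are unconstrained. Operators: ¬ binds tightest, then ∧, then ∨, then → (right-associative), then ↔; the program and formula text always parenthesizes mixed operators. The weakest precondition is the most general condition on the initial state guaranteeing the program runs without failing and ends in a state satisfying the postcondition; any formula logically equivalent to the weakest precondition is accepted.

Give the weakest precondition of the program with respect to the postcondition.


Working backward. After the program, the postcondition 3*d + 1 > 6 must hold; in canonical form it is 3*d > 5.
Before d := d + 2: 3*d > -1
Before tot := 3*j: 3*d > -1
Before d := 2*j: 6*j > -1
Answer: WP = 6*j > -1


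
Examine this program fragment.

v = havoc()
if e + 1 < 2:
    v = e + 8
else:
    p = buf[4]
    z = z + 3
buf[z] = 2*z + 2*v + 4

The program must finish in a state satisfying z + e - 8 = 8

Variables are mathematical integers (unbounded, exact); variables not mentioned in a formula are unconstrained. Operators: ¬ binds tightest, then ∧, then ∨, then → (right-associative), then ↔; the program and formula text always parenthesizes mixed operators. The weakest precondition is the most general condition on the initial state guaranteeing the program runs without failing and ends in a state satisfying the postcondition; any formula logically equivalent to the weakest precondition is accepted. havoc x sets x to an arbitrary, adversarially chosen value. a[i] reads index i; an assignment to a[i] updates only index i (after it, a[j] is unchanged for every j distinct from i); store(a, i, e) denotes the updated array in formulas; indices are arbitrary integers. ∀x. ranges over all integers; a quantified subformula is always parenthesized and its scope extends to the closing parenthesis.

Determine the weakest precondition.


Working backward. After the program, the postcondition z + e - 8 = 8 must hold; in canonical form it is e + z = 16.
Before buf[z] := 2*z + 2*v + 4: e + z = 16
Then branch requires e + z = 16; else branch requires e + z = 13.
Before the if: (e < 1 → e + z = 16) ∧ ((¬(e < 1)) → e + z = 13)
Before havoc v: (e < 1 → e + z = 16) ∧ ((¬(e < 1)) → e + z = 13)
Answer: WP = (e < 1 → e + z = 16) ∧ ((¬(e < 1)) → e + z = 13)


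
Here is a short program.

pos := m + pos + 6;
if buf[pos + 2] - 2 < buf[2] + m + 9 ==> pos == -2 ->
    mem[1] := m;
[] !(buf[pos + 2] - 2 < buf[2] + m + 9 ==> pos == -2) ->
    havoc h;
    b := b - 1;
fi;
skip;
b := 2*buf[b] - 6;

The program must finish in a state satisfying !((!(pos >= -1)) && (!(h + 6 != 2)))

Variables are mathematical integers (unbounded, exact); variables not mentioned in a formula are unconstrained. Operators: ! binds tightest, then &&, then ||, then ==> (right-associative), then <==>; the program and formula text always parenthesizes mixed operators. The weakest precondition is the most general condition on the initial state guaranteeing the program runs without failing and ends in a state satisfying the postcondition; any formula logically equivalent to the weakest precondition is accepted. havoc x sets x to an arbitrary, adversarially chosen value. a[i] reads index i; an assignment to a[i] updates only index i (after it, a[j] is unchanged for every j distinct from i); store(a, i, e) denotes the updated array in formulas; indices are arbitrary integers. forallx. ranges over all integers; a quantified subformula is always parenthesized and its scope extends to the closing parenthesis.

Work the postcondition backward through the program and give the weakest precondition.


Working backward. After the program, the postcondition !((!(pos >= -1)) && (!(h + 6 != 2))) must hold; in canonical form it is !((!(pos >= -1)) && (!(h != -4))).
Before b := 2*buf[b] - 6: !((!(pos >= -1)) && (!(h != -4)))
Before skip: !((!(pos >= -1)) && (!(h != -4)))
Then branch requires !((!(pos >= -1)) && (!(h != -4))); else branch requires forall h_1. (!((!(pos >= -1)) && (!(h_1 != -4)))).
Before the if: ((buf[pos + 2] < buf[2] + m + 11 ==> pos == -2) ==> (!((!(pos >= -1)) && (!(h != -4))))) && ((!(buf[pos + 2] < buf[2] + m + 11 ==> pos == -2)) ==> (forall h_1. (!((!(pos >= -1)) && (!(h_1 != -4))))))
Before pos := m + pos + 6: ((buf[m + pos + 8] < buf[2] + m + 11 ==> m + pos == -8) ==> (!((!(m + pos >= -7)) && (!(h != -4))))) && ((!(buf[m + pos + 8] < buf[2] + m + 11 ==> m + pos == -8)) ==> (forall h_1. (!((!(m + pos >= -7)) && (!(h_1 != -4))))))
Answer: WP = ((buf[m + pos + 8] < buf[2] + m + 11 ==> m + pos == -8) ==> (!((!(m + pos >= -7)) && (!(h != -4))))) && ((!(buf[m + pos + 8] < buf[2] + m + 11 ==> m + pos == -8)) ==> (forall h_1. (!((!(m + pos >= -7)) && (!(h_1 != -4))))))


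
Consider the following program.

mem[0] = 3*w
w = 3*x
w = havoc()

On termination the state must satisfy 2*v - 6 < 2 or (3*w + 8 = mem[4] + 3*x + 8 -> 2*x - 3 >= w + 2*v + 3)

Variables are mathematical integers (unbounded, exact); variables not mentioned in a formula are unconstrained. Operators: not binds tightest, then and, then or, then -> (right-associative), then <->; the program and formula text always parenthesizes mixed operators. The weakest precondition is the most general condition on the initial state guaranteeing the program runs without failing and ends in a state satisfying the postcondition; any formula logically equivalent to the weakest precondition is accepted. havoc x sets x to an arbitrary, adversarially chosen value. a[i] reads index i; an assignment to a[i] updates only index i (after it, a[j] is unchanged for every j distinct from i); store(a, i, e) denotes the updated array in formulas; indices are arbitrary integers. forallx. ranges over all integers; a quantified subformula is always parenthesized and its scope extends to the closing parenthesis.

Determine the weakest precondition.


Working backward. After the program, the postcondition 2*v - 6 < 2 or (3*w + 8 = mem[4] + 3*x + 8 -> 2*x - 3 >= w + 2*v + 3) must hold; in canonical form it is 2*v < 8 or (3*w = mem[4] + 3*x -> 2*x >= 2*v + w + 6).
Before havoc w: forall w_1. (2*v < 8 or (3*w_1 = mem[4] + 3*x -> 2*x >= 2*v + w_1 + 6))
Before w := 3*x: forall w_1. (2*v < 8 or (3*w_1 = mem[4] + 3*x -> 2*x >= 2*v + w_1 + 6))
Before mem[0] := 3*w: forall w_1. (2*v < 8 or (3*w_1 = mem[4] + 3*x -> 2*x >= 2*v + w_1 + 6))
Answer: WP = forall w_1. (2*v < 8 or (3*w_1 = mem[4] + 3*x -> 2*x >= 2*v + w_1 + 6))


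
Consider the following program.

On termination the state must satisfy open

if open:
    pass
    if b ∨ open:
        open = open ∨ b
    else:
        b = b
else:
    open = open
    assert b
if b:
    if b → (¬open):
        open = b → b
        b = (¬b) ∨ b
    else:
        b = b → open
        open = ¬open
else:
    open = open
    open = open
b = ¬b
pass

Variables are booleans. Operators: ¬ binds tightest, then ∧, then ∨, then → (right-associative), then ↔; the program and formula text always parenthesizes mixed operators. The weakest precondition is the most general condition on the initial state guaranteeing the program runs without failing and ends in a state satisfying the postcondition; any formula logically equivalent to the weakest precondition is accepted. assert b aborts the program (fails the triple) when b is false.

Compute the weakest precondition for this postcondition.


Working backward. After the program, open must hold.
Before skip: open
Before b := ¬b: open
Then branch requires (¬(b → (¬open))) → (¬open); else branch requires open.
Before the if: (b → ((¬(b → (¬open))) → (¬open))) ∧ ((¬b) → open)
Then branch requires ((b ∨ open) → ((b → ((¬(b → (¬(open ∨ b)))) → (¬(open ∨ b)))) ∧ ((¬b) → (open ∨ b)))) ∧ ((¬(b ∨ open)) → ((b → ((¬(b → (¬open))) → (¬open))) ∧ ((¬b) → open))); else branch requires b ∧ (b → ((¬(b → (¬open))) → (¬open))) ∧ ((¬b) → open).
Before the if: (open → (((b ∨ open) → ((b → ((¬(b → (¬(open ∨ b)))) → (¬(open ∨ b)))) ∧ ((¬b) → (open ∨ b)))) ∧ ((¬(b ∨ open)) → ((b → ((¬(b → (¬open))) → (¬open))) ∧ ((¬b) → open))))) ∧ ((¬open) → (b ∧ (b → ((¬(b → (¬open))) → (¬open))) ∧ ((¬b) → open)))
Answer: WP = (open → (((b ∨ open) → ((b → ((¬(b → (¬(open ∨ b)))) → (¬(open ∨ b)))) ∧ ((¬b) → (open ∨ b)))) ∧ ((¬(b ∨ open)) → ((b → ((¬(b → (¬open))) → (¬open))) ∧ ((¬b) → open))))) ∧ ((¬open) → (b ∧ (b → ((¬(b → (¬open))) → (¬open))) ∧ ((¬b) → open)))


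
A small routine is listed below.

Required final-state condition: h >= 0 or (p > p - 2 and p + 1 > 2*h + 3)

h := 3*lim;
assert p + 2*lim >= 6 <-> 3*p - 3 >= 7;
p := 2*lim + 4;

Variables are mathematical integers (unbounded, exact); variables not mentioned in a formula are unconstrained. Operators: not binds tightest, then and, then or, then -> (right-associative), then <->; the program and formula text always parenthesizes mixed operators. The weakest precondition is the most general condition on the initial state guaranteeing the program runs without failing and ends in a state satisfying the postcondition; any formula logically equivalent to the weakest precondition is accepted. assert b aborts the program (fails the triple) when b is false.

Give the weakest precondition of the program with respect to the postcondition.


Working backward. After the program, the postcondition h >= 0 or (p > p - 2 and p + 1 > 2*h + 3) must hold; in canonical form it is h >= 0 or p > 2*h + 2.
Before p := 2*lim + 4: h >= 0 or 2*lim > 2*h - 2
Before assert p + 2*lim >= 6 <-> 3*p - 3 >= 7: (2*lim + p >= 6 <-> 3*p >= 10) and (h >= 0 or 2*lim > 2*h - 2)
Before h := 3*lim: (2*lim + p >= 6 <-> 3*p >= 10) and (3*lim >= 0 or 4*lim < 2)
Answer: WP = (2*lim + p >= 6 <-> 3*p >= 10) and (3*lim >= 0 or 4*lim < 2)


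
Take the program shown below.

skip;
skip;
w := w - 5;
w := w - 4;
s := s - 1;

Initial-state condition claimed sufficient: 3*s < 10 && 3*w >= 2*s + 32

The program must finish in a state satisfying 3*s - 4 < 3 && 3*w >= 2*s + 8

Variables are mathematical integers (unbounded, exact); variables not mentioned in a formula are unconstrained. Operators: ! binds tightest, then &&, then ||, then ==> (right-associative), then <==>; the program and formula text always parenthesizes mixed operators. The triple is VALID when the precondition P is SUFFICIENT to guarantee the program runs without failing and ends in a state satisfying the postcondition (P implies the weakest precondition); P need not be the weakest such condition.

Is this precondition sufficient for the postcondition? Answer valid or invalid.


Working backward. After the program, the postcondition 3*s - 4 < 3 && 3*w >= 2*s + 8 must hold; in canonical form it is 3*s < 7 && 3*w >= 2*s + 8.
Before s := s - 1: 3*s < 10 && 3*w >= 2*s + 6
Before w := w - 4: 3*s < 10 && 3*w >= 2*s + 18
Before w := w - 5: 3*s < 10 && 3*w >= 2*s + 33
Before skip: 3*s < 10 && 3*w >= 2*s + 33
Before skip: 3*s < 10 && 3*w >= 2*s + 33
The weakest precondition is 3*s < 10 && 3*w >= 2*s + 33.
Check whether 3*s < 10 && 3*w >= 2*s + 32 implies it.
Countermodel: at the initial state s = -1, w = 10, the precondition holds but the weakest precondition fails.
Answer: invalid


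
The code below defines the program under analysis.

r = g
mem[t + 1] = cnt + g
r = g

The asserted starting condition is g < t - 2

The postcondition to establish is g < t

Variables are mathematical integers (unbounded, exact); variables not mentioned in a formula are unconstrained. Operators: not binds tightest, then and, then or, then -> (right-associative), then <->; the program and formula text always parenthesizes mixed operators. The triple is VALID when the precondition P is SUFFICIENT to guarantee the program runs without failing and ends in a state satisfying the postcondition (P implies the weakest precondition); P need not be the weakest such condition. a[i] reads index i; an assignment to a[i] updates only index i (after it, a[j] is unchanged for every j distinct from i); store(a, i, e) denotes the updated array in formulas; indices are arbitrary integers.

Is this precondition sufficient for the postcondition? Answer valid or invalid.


Working backward. After the program, g < t must hold.
Before r := g: g < t
Before mem[t + 1] := cnt + g: g < t
Before r := g: g < t
The weakest precondition is g < t.
Check whether g < t - 2 implies it.
Every state satisfying the precondition satisfies the weakest precondition: the implication holds.
Answer: valid


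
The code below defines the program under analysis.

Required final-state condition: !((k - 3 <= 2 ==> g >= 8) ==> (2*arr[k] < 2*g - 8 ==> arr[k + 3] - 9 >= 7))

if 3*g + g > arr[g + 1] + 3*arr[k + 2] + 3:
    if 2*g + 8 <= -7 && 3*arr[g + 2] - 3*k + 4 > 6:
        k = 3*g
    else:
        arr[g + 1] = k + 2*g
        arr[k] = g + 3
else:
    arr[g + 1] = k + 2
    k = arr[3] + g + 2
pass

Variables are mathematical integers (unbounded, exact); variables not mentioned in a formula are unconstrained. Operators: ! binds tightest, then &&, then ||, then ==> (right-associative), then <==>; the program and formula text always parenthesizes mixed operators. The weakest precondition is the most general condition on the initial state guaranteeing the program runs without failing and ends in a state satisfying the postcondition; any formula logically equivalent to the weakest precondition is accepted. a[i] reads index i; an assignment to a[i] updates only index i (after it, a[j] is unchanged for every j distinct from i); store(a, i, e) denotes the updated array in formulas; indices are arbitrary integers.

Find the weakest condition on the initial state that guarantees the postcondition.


Working backward. After the program, the postcondition !((k - 3 <= 2 ==> g >= 8) ==> (2*arr[k] < 2*g - 8 ==> arr[k + 3] - 9 >= 7)) must hold; in canonical form it is !((k <= 5 ==> g >= 8) ==> (2*arr[k] < 2*g - 8 ==> arr[k + 3] >= 16)).
Before skip: !((k <= 5 ==> g >= 8) ==> (2*arr[k] < 2*g - 8 ==> arr[k + 3] >= 16))
Then branch requires ((2*g <= -15 && 3*arr[g + 2] > 3*k + 2) ==> (!((3*g <= 5 ==> g >= 8) ==> (2*arr[3*g] < 2*g - 8 ==> arr[3*g + 3] >= 16)))) && ((!(2*g <= -15 && 3*arr[g + 2] > 3*k + 2)) ==> (!((k <= 5 ==> g >= 8) ==> (2*store(store(arr, g + 1, 2*g + k), k, g + 3)[k] < 2*g - 8 ==> store(store(arr, g + 1, 2*g + k), k, g + 3)[k + 3] >= 16)))); else branch requires !((store(arr, g + 1, k + 2)[3] + g <= 3 ==> g >= 8) ==> (2*store(arr, g + 1, k + 2)[store(arr, g + 1, k + 2)[3] + g + 2] < 2*g - 8 ==> store(arr, g + 1, k + 2)[store(arr, g + 1, k + 2)[3] + g + 5] >= 16)).
Before the if: (4*g > arr[g + 1] + 3*arr[k + 2] + 3 ==> (((2*g <= -15 && 3*arr[g + 2] > 3*k + 2) ==> (!((3*g <= 5 ==> g >= 8) ==> (2*arr[3*g] < 2*g - 8 ==> arr[3*g + 3] >= 16)))) && ((!(2*g <= -15 && 3*arr[g + 2] > 3*k + 2)) ==> (!((k <= 5 ==> g >= 8) ==> (2*store(store(arr, g + 1, 2*g + k), k, g + 3)[k] < 2*g - 8 ==> store(store(arr, g + 1, 2*g + k), k, g + 3)[k + 3] >= 16)))))) && ((!(4*g > arr[g + 1] + 3*arr[k + 2] + 3)) ==> (!((store(arr, g + 1, k + 2)[3] + g <= 3 ==> g >= 8) ==> (2*store(arr, g + 1, k + 2)[store(arr, g + 1, k + 2)[3] + g + 2] < 2*g - 8 ==> store(arr, g + 1, k + 2)[store(arr, g + 1, k + 2)[3] + g + 5] >= 16))))
Answer: WP = (4*g > arr[g + 1] + 3*arr[k + 2] + 3 ==> (((2*g <= -15 && 3*arr[g + 2] > 3*k + 2) ==> (!((3*g <= 5 ==> g >= 8) ==> (2*arr[3*g] < 2*g - 8 ==> arr[3*g + 3] >= 16)))) && ((!(2*g <= -15 && 3*arr[g + 2] > 3*k + 2)) ==> (!((k <= 5 ==> g >= 8) ==> (2*store(store(arr, g + 1, 2*g + k), k, g + 3)[k] < 2*g - 8 ==> store(store(arr, g + 1, 2*g + k), k, g + 3)[k + 3] >= 16)))))) && ((!(4*g > arr[g + 1] + 3*arr[k + 2] + 3)) ==> (!((store(arr, g + 1, k + 2)[3] + g <= 3 ==> g >= 8) ==> (2*store(arr, g + 1, k + 2)[store(arr, g + 1, k + 2)[3] + g + 2] < 2*g - 8 ==> store(arr, g + 1, k + 2)[store(arr, g + 1, k + 2)[3] + g + 5] >= 16))))


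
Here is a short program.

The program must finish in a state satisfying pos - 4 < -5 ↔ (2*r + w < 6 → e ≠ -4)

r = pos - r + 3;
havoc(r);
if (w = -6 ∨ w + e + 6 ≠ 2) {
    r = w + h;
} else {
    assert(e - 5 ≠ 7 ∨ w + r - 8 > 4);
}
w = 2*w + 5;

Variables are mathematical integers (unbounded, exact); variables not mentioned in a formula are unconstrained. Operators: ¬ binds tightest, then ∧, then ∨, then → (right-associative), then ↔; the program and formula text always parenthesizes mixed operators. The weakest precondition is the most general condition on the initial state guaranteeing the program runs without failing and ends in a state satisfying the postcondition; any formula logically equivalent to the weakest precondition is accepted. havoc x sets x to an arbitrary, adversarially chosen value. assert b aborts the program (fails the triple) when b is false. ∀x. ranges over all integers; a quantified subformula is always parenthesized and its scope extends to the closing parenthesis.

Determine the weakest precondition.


Working backward. After the program, the postcondition pos - 4 < -5 ↔ (2*r + w < 6 → e ≠ -4) must hold; in canonical form it is pos < -1 ↔ (2*r + w < 6 → e ≠ -4).
Before w := 2*w + 5: pos < -1 ↔ (2*r + 2*w < 1 → e ≠ -4)
Then branch requires pos < -1 ↔ (2*h + 4*w < 1 → e ≠ -4); else branch requires (e ≠ 12 ∨ r + w > 12) ∧ (pos < -1 ↔ (2*r + 2*w < 1 → e ≠ -4)).
Before the if: ((w = -6 ∨ e + w ≠ -4) → (pos < -1 ↔ (2*h + 4*w < 1 → e ≠ -4))) ∧ ((¬(w = -6 ∨ e + w ≠ -4)) → ((e ≠ 12 ∨ r + w > 12) ∧ (pos < -1 ↔ (2*r + 2*w < 1 → e ≠ -4))))
Before havoc r: ∀r_1. (((w = -6 ∨ e + w ≠ -4) → (pos < -1 ↔ (2*h + 4*w < 1 → e ≠ -4))) ∧ ((¬(w = -6 ∨ e + w ≠ -4)) → ((e ≠ 12 ∨ r_1 + w > 12) ∧ (pos < -1 ↔ (2*r_1 + 2*w < 1 → e ≠ -4)))))
Before r := pos - r + 3: ∀r_1. (((w = -6 ∨ e + w ≠ -4) → (pos < -1 ↔ (2*h + 4*w < 1 → e ≠ -4))) ∧ ((¬(w = -6 ∨ e + w ≠ -4)) → ((e ≠ 12 ∨ r_1 + w > 12) ∧ (pos < -1 ↔ (2*r_1 + 2*w < 1 → e ≠ -4)))))
Answer: WP = ∀r_1. (((w = -6 ∨ e + w ≠ -4) → (pos < -1 ↔ (2*h + 4*w < 1 → e ≠ -4))) ∧ ((¬(w = -6 ∨ e + w ≠ -4)) → ((e ≠ 12 ∨ r_1 + w > 12) ∧ (pos < -1 ↔ (2*r_1 + 2*w < 1 → e ≠ -4)))))


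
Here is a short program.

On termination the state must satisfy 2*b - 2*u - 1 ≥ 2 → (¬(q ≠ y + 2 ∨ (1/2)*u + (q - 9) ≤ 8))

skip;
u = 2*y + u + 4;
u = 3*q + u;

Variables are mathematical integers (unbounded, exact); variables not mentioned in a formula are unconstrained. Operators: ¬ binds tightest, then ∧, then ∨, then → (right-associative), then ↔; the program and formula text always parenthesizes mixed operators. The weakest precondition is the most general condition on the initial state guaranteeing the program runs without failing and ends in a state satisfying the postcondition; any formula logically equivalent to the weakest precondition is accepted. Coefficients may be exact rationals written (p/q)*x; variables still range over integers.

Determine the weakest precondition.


Working backward. After the program, the postcondition 2*b - 2*u - 1 ≥ 2 → (¬(q ≠ y + 2 ∨ (1/2)*u + (q - 9) ≤ 8)) must hold; in canonical form it is 2*b ≥ 2*u + 3 → (¬(q ≠ y + 2 ∨ q + (1/2)*u ≤ 17)).
Before u := 3*q + u: 2*b ≥ 6*q + 2*u + 3 → (¬(q ≠ y + 2 ∨ (5/2)*q + (1/2)*u ≤ 17))
Before u := 2*y + u + 4: 2*b ≥ 6*q + 2*u + 4*y + 11 → (¬(q ≠ y + 2 ∨ (5/2)*q + (1/2)*u + y ≤ 15))
Before skip: 2*b ≥ 6*q + 2*u + 4*y + 11 → (¬(q ≠ y + 2 ∨ (5/2)*q + (1/2)*u + y ≤ 15))
Answer: WP = 2*b ≥ 6*q + 2*u + 4*y + 11 → (¬(q ≠ y + 2 ∨ (5/2)*q + (1/2)*u + y ≤ 15))


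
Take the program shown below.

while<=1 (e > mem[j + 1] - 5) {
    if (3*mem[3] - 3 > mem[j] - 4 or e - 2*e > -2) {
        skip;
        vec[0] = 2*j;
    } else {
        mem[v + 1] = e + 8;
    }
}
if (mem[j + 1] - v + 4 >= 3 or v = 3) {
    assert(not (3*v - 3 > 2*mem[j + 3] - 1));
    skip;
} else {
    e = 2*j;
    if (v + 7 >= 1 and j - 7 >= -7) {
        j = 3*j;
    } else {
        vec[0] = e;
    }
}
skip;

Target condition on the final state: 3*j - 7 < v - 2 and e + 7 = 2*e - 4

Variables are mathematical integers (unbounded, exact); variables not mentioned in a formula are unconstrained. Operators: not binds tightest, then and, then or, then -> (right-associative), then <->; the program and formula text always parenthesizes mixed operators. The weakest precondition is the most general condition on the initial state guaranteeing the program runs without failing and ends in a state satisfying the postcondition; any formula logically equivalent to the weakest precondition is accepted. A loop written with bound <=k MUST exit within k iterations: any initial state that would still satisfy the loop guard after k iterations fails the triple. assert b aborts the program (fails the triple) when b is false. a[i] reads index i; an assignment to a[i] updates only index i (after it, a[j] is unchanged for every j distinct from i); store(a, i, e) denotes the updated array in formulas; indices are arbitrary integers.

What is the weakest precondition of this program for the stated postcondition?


Working backward. After the program, the postcondition 3*j - 7 < v - 2 and e + 7 = 2*e - 4 must hold; in canonical form it is 3*j < v + 5 and e = 11.
Before skip: 3*j < v + 5 and e = 11
Then branch requires (not (3*v > 2*mem[j + 3] + 2)) and 3*j < v + 5 and e = 11; else branch requires ((v >= -6 and j >= 0) -> (9*j < v + 5 and 2*j = 11)) and ((not (v >= -6 and j >= 0)) -> (3*j < v + 5 and 2*j = 11)).
Before the if: ((mem[j + 1] >= v - 1 or v = 3) -> ((not (3*v > 2*mem[j + 3] + 2)) and 3*j < v + 5 and e = 11)) and ((not (mem[j + 1] >= v - 1 or v = 3)) -> (((v >= -6 and j >= 0) -> (9*j < v + 5 and 2*j = 11)) and ((not (v >= -6 and j >= 0)) -> (3*j < v + 5 and 2*j = 11))))
Before the loop (bound <=1), unroll the exhaustion recursion (WP_0 = exit-now case; WP_j = one more guarded iteration, up to j = 1):
  WP_0: (not (e > mem[j + 1] - 5)) and ((mem[j + 1] >= v - 1 or v = 3) -> ((not (3*v > 2*mem[j + 3] + 2)) and 3*j < v + 5 and e = 11)) and ((not (mem[j + 1] >= v - 1 or v = 3)) -> (((v >= -6 and j >= 0) -> (9*j < v + 5 and 2*j = 11)) and ((not (v >= -6 and j >= 0)) -> (3*j < v + 5 and 2*j = 11))))
  WP_1: (e > mem[j + 1] - 5 -> (((3*mem[3] > mem[j] - 1 or e < 2) -> ((not (e > mem[j + 1] - 5)) and ((mem[j + 1] >= v - 1 or v = 3) -> ((not (3*v > 2*mem[j + 3] + 2)) and 3*j < v + 5 and e = 11)) and ((not (mem[j + 1] >= v - 1 or v = 3)) -> (((v >= -6 and j >= 0) -> (9*j < v + 5 and 2*j = 11)) and ((not (v >= -6 and j >= 0)) -> (3*j < v + 5 and 2*j = 11)))))) and ((not (3*mem[3] > mem[j] - 1 or e < 2)) -> ((not (e > store(mem, v + 1, e + 8)[j + 1] - 5)) and ((store(mem, v + 1, e + 8)[j + 1] >= v - 1 or v = 3) -> ((not (3*v > 2*store(mem, v + 1, e + 8)[j + 3] + 2)) and 3*j < v + 5 and e = 11)) and ((not (store(mem, v + 1, e + 8)[j + 1] >= v - 1 or v = 3)) -> (((v >= -6 and j >= 0) -> (9*j < v + 5 and 2*j = 11)) and ((not (v >= -6 and j >= 0)) -> (3*j < v + 5 and 2*j = 11)))))))) and ((not (e > mem[j + 1] - 5)) -> (((mem[j + 1] >= v - 1 or v = 3) -> ((not (3*v > 2*mem[j + 3] + 2)) and 3*j < v + 5 and e = 11)) and ((not (mem[j + 1] >= v - 1 or v = 3)) -> (((v >= -6 and j >= 0) -> (9*j < v + 5 and 2*j = 11)) and ((not (v >= -6 and j >= 0)) -> (3*j < v + 5 and 2*j = 11))))))
So before the loop: (e > mem[j + 1] - 5 -> (((3*mem[3] > mem[j] - 1 or e < 2) -> ((not (e > mem[j + 1] - 5)) and ((mem[j + 1] >= v - 1 or v = 3) -> ((not (3*v > 2*mem[j + 3] + 2)) and 3*j < v + 5 and e = 11)) and ((not (mem[j + 1] >= v - 1 or v = 3)) -> (((v >= -6 and j >= 0) -> (9*j < v + 5 and 2*j = 11)) and ((not (v >= -6 and j >= 0)) -> (3*j < v + 5 and 2*j = 11)))))) and ((not (3*mem[3] > mem[j] - 1 or e < 2)) -> ((not (e > store(mem, v + 1, e + 8)[j + 1] - 5)) and ((store(mem, v + 1, e + 8)[j + 1] >= v - 1 or v = 3) -> ((not (3*v > 2*store(mem, v + 1, e + 8)[j + 3] + 2)) and 3*j < v + 5 and e = 11)) and ((not (store(mem, v + 1, e + 8)[j + 1] >= v - 1 or v = 3)) -> (((v >= -6 and j >= 0) -> (9*j < v + 5 and 2*j = 11)) and ((not (v >= -6 and j >= 0)) -> (3*j < v + 5 and 2*j = 11)))))))) and ((not (e > mem[j + 1] - 5)) -> (((mem[j + 1] >= v - 1 or v = 3) -> ((not (3*v > 2*mem[j + 3] + 2)) and 3*j < v + 5 and e = 11)) and ((not (mem[j + 1] >= v - 1 or v = 3)) -> (((v >= -6 and j >= 0) -> (9*j < v + 5 and 2*j = 11)) and ((not (v >= -6 and j >= 0)) -> (3*j < v + 5 and 2*j = 11))))))
Answer: WP = (e > mem[j + 1] - 5 -> (((3*mem[3] > mem[j] - 1 or e < 2) -> ((not (e > mem[j + 1] - 5)) and ((mem[j + 1] >= v - 1 or v = 3) -> ((not (3*v > 2*mem[j + 3] + 2)) and 3*j < v + 5 and e = 11)) and ((not (mem[j + 1] >= v - 1 or v = 3)) -> (((v >= -6 and j >= 0) -> (9*j < v + 5 and 2*j = 11)) and ((not (v >= -6 and j >= 0)) -> (3*j < v + 5 and 2*j = 11)))))) and ((not (3*mem[3] > mem[j] - 1 or e < 2)) -> ((not (e > store(mem, v + 1, e + 8)[j + 1] - 5)) and ((store(mem, v + 1, e + 8)[j + 1] >= v - 1 or v = 3) -> ((not (3*v > 2*store(mem, v + 1, e + 8)[j + 3] + 2)) and 3*j < v + 5 and e = 11)) and ((not (store(mem, v + 1, e + 8)[j + 1] >= v - 1 or v = 3)) -> (((v >= -6 and j >= 0) -> (9*j < v + 5 and 2*j = 11)) and ((not (v >= -6 and j >= 0)) -> (3*j < v + 5 and 2*j = 11)))))))) and ((not (e > mem[j + 1] - 5)) -> (((mem[j + 1] >= v - 1 or v = 3) -> ((not (3*v > 2*mem[j + 3] + 2)) and 3*j < v + 5 and e = 11)) and ((not (mem[j + 1] >= v - 1 or v = 3)) -> (((v >= -6 and j >= 0) -> (9*j < v + 5 and 2*j = 11)) and ((not (v >= -6 and j >= 0)) -> (3*j < v + 5 and 2*j = 11))))))


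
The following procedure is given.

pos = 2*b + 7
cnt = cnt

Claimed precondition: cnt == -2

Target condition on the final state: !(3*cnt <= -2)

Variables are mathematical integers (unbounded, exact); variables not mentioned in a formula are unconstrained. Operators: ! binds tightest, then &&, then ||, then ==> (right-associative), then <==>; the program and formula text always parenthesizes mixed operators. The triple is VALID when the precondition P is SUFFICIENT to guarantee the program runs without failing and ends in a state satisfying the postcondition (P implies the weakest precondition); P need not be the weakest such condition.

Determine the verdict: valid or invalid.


Working backward. After the program, !(3*cnt <= -2) must hold.
Before cnt := cnt: !(3*cnt <= -2)
Before pos := 2*b + 7: !(3*cnt <= -2)
The weakest precondition is !(3*cnt <= -2).
Check whether cnt == -2 implies it.
Countermodel: at the initial state cnt = -2, the precondition holds but the weakest precondition fails.
Answer: invalid


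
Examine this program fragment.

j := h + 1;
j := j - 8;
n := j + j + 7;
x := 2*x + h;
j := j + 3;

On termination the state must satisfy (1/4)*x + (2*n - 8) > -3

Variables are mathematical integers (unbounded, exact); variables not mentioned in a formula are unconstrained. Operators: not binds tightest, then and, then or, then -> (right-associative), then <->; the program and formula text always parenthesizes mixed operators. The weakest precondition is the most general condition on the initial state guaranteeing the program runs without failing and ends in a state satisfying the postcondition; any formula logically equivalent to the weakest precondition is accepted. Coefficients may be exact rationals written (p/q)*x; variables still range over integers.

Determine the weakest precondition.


Working backward. After the program, the postcondition (1/4)*x + (2*n - 8) > -3 must hold; in canonical form it is 2*n + (1/4)*x > 5.
Before j := j + 3: 2*n + (1/4)*x > 5
Before x := 2*x + h: (1/4)*h + 2*n + (1/2)*x > 5
Before n := j + j + 7: (1/4)*h + 4*j + (1/2)*x > -9
Before j := j - 8: (1/4)*h + 4*j + (1/2)*x > 23
Before j := h + 1: (17/4)*h + (1/2)*x > 19
Answer: WP = (17/4)*h + (1/2)*x > 19


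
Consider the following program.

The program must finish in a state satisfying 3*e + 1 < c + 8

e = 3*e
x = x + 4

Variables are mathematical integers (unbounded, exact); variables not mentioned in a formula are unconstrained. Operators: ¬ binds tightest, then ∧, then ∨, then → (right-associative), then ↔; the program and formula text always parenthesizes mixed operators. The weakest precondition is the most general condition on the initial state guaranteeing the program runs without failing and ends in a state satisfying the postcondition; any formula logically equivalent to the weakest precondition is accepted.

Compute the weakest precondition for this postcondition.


Working backward. After the program, the postcondition 3*e + 1 < c + 8 must hold; in canonical form it is 3*e < c + 7.
Before x := x + 4: 3*e < c + 7
Before e := 3*e: 9*e < c + 7
Answer: WP = 9*e < c + 7


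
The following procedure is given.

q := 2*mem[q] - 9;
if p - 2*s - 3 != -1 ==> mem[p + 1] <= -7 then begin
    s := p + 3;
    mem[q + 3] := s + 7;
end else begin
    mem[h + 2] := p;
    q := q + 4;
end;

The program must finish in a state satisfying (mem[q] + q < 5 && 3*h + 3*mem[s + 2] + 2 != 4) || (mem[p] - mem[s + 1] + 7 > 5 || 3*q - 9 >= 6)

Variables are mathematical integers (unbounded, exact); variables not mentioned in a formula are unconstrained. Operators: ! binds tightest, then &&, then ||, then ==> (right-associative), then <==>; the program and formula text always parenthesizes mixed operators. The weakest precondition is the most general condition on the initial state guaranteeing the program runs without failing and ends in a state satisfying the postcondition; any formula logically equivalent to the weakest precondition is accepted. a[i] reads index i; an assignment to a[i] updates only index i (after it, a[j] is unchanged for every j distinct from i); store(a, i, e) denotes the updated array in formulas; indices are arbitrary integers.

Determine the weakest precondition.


Working backward. After the program, the postcondition (mem[q] + q < 5 && 3*h + 3*mem[s + 2] + 2 != 4) || (mem[p] - mem[s + 1] + 7 > 5 || 3*q - 9 >= 6) must hold; in canonical form it is (mem[q] + q < 5 && 3*mem[s + 2] + 3*h != 2) || mem[p] > mem[s + 1] - 2 || 3*q >= 15.
Then branch requires (store(mem, q + 3, p + 10)[q] + q < 5 && 3*store(mem, q + 3, p + 10)[p + 5] + 3*h != 2) || store(mem, q + 3, p + 10)[p] > store(mem, q + 3, p + 10)[p + 4] - 2 || 3*q >= 15; else branch requires (store(mem, h + 2, p)[q + 4] + q < 1 && 3*store(mem, h + 2, p)[s + 2] + 3*h != 2) || store(mem, h + 2, p)[p] > store(mem, h + 2, p)[s + 1] - 2 || 3*q >= 3.
Before the if: ((p != 2*s + 2 ==> mem[p + 1] <= -7) ==> ((store(mem, q + 3, p + 10)[q] + q < 5 && 3*store(mem, q + 3, p + 10)[p + 5] + 3*h != 2) || store(mem, q + 3, p + 10)[p] > store(mem, q + 3, p + 10)[p + 4] - 2 || 3*q >= 15)) && ((!(p != 2*s + 2 ==> mem[p + 1] <= -7)) ==> ((store(mem, h + 2, p)[q + 4] + q < 1 && 3*store(mem, h + 2, p)[s + 2] + 3*h != 2) || store(mem, h + 2, p)[p] > store(mem, h + 2, p)[s + 1] - 2 || 3*q >= 3))
Before q := 2*mem[q] - 9: ((p != 2*s + 2 ==> mem[p + 1] <= -7) ==> ((2*mem[q] + store(mem, 2*mem[q] - 6, p + 10)[2*mem[q] - 9] < 14 && 3*store(mem, 2*mem[q] - 6, p + 10)[p + 5] + 3*h != 2) || store(mem, 2*mem[q] - 6, p + 10)[p] > store(mem, 2*mem[q] - 6, p + 10)[p + 4] - 2 || 6*mem[q] >= 42)) && ((!(p != 2*s + 2 ==> mem[p + 1] <= -7)) ==> ((2*mem[q] + store(mem, h + 2, p)[2*mem[q] - 5] < 10 && 3*store(mem, h + 2, p)[s + 2] + 3*h != 2) || store(mem, h + 2, p)[p] > store(mem, h + 2, p)[s + 1] - 2 || 6*mem[q] >= 30))
Answer: WP = ((p != 2*s + 2 ==> mem[p + 1] <= -7) ==> ((2*mem[q] + store(mem, 2*mem[q] - 6, p + 10)[2*mem[q] - 9] < 14 && 3*store(mem, 2*mem[q] - 6, p + 10)[p + 5] + 3*h != 2) || store(mem, 2*mem[q] - 6, p + 10)[p] > store(mem, 2*mem[q] - 6, p + 10)[p + 4] - 2 || 6*mem[q] >= 42)) && ((!(p != 2*s + 2 ==> mem[p + 1] <= -7)) ==> ((2*mem[q] + store(mem, h + 2, p)[2*mem[q] - 5] < 10 && 3*store(mem, h + 2, p)[s + 2] + 3*h != 2) || store(mem, h + 2, p)[p] > store(mem, h + 2, p)[s + 1] - 2 || 6*mem[q] >= 30))


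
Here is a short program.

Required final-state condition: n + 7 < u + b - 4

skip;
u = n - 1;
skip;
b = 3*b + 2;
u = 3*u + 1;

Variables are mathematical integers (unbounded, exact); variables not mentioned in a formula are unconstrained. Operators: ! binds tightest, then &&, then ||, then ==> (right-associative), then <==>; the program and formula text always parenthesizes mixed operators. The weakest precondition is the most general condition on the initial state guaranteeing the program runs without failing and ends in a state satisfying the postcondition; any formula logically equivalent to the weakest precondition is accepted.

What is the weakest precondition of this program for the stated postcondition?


Working backward. After the program, the postcondition n + 7 < u + b - 4 must hold; in canonical form it is n < b + u - 11.
Before u := 3*u + 1: n < b + 3*u - 10
Before b := 3*b + 2: n < 3*b + 3*u - 8
Before skip: n < 3*b + 3*u - 8
Before u := n - 1: 3*b + 2*n > 11
Before skip: 3*b + 2*n > 11
Answer: WP = 3*b + 2*n > 11


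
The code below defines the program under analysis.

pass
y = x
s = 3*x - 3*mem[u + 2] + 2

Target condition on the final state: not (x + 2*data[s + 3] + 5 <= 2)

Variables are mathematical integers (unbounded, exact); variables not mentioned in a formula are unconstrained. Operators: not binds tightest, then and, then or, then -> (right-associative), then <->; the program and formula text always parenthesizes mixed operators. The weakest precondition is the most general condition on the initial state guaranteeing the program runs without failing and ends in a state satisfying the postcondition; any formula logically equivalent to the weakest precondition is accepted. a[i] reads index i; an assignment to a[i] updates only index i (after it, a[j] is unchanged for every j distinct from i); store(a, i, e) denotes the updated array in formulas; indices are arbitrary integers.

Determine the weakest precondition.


Working backward. After the program, the postcondition not (x + 2*data[s + 3] + 5 <= 2) must hold; in canonical form it is not (2*data[s + 3] + x <= -3).
Before s := 3*x - 3*mem[u + 2] + 2: not (2*data[-3*mem[u + 2] + 3*x + 5] + x <= -3)
Before y := x: not (2*data[-3*mem[u + 2] + 3*x + 5] + x <= -3)
Before skip: not (2*data[-3*mem[u + 2] + 3*x + 5] + x <= -3)
Answer: WP = not (2*data[-3*mem[u + 2] + 3*x + 5] + x <= -3)


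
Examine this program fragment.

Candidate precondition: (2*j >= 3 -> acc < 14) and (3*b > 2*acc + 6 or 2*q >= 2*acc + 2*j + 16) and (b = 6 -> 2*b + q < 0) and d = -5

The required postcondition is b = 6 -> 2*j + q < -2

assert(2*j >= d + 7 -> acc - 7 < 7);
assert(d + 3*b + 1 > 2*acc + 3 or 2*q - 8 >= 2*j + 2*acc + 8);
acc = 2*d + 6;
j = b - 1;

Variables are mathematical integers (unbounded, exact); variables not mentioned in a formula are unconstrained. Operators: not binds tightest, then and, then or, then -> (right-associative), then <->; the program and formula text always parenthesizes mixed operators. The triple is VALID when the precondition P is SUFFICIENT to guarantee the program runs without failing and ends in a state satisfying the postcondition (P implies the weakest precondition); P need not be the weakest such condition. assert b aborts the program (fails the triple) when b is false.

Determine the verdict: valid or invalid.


Working backward. After the program, b = 6 -> 2*j + q < -2 must hold.
Before j := b - 1: b = 6 -> 2*b + q < 0
Before acc := 2*d + 6: b = 6 -> 2*b + q < 0
Before assert d + 3*b + 1 > 2*acc + 3 or 2*q - 8 >= 2*j + 2*acc + 8: (3*b + d > 2*acc + 2 or 2*q >= 2*acc + 2*j + 16) and (b = 6 -> 2*b + q < 0)
Before assert 2*j >= d + 7 -> acc - 7 < 7: (2*j >= d + 7 -> acc < 14) and (3*b + d > 2*acc + 2 or 2*q >= 2*acc + 2*j + 16) and (b = 6 -> 2*b + q < 0)
The weakest precondition is (2*j >= d + 7 -> acc < 14) and (3*b + d > 2*acc + 2 or 2*q >= 2*acc + 2*j + 16) and (b = 6 -> 2*b + q < 0).
Check whether (2*j >= 3 -> acc < 14) and (3*b > 2*acc + 6 or 2*q >= 2*acc + 2*j + 16) and (b = 6 -> 2*b + q < 0) and d = -5 implies it.
Countermodel: at the initial state acc = -2, b = 1, d = -5, j = 0, q = -13, the precondition holds but the weakest precondition fails.
Answer: invalid


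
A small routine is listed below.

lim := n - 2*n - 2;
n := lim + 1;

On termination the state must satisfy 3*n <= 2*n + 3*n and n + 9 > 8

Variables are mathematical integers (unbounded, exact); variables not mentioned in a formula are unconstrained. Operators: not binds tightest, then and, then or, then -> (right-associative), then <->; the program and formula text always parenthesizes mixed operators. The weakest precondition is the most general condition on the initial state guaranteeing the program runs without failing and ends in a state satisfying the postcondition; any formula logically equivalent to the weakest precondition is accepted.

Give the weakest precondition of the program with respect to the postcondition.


Working backward. After the program, the postcondition 3*n <= 2*n + 3*n and n + 9 > 8 must hold; in canonical form it is 2*n >= 0 and n > -1.
Before n := lim + 1: 2*lim >= -2 and lim > -2
Before lim := n - 2*n - 2: 2*n <= -2 and n < 0
Answer: WP = 2*n <= -2 and n < 0


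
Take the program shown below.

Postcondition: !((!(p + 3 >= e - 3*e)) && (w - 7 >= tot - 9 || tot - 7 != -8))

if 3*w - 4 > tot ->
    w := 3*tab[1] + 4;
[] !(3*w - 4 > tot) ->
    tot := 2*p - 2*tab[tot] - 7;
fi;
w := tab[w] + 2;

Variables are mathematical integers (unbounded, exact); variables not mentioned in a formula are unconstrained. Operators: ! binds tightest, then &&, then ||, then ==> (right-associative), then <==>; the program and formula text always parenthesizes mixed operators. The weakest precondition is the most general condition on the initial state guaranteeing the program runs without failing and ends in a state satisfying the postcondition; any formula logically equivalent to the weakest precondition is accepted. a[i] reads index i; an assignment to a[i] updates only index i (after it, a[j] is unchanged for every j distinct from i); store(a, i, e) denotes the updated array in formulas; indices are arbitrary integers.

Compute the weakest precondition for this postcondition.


Working backward. After the program, the postcondition !((!(p + 3 >= e - 3*e)) && (w - 7 >= tot - 9 || tot - 7 != -8)) must hold; in canonical form it is !((!(2*e + p >= -3)) && (w >= tot - 2 || tot != -1)).
Before w := tab[w] + 2: !((!(2*e + p >= -3)) && (tab[w] >= tot - 4 || tot != -1))
Then branch requires !((!(2*e + p >= -3)) && (tab[3*tab[1] + 4] >= tot - 4 || tot != -1)); else branch requires !((!(2*e + p >= -3)) && (2*tab[tot] + tab[w] >= 2*p - 11 || 2*p != 2*tab[tot] + 6)).
Before the if: (3*w > tot + 4 ==> (!((!(2*e + p >= -3)) && (tab[3*tab[1] + 4] >= tot - 4 || tot != -1)))) && ((!(3*w > tot + 4)) ==> (!((!(2*e + p >= -3)) && (2*tab[tot] + tab[w] >= 2*p - 11 || 2*p != 2*tab[tot] + 6))))
Answer: WP = (3*w > tot + 4 ==> (!((!(2*e + p >= -3)) && (tab[3*tab[1] + 4] >= tot - 4 || tot != -1)))) && ((!(3*w > tot + 4)) ==> (!((!(2*e + p >= -3)) && (2*tab[tot] + tab[w] >= 2*p - 11 || 2*p != 2*tab[tot] + 6))))
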